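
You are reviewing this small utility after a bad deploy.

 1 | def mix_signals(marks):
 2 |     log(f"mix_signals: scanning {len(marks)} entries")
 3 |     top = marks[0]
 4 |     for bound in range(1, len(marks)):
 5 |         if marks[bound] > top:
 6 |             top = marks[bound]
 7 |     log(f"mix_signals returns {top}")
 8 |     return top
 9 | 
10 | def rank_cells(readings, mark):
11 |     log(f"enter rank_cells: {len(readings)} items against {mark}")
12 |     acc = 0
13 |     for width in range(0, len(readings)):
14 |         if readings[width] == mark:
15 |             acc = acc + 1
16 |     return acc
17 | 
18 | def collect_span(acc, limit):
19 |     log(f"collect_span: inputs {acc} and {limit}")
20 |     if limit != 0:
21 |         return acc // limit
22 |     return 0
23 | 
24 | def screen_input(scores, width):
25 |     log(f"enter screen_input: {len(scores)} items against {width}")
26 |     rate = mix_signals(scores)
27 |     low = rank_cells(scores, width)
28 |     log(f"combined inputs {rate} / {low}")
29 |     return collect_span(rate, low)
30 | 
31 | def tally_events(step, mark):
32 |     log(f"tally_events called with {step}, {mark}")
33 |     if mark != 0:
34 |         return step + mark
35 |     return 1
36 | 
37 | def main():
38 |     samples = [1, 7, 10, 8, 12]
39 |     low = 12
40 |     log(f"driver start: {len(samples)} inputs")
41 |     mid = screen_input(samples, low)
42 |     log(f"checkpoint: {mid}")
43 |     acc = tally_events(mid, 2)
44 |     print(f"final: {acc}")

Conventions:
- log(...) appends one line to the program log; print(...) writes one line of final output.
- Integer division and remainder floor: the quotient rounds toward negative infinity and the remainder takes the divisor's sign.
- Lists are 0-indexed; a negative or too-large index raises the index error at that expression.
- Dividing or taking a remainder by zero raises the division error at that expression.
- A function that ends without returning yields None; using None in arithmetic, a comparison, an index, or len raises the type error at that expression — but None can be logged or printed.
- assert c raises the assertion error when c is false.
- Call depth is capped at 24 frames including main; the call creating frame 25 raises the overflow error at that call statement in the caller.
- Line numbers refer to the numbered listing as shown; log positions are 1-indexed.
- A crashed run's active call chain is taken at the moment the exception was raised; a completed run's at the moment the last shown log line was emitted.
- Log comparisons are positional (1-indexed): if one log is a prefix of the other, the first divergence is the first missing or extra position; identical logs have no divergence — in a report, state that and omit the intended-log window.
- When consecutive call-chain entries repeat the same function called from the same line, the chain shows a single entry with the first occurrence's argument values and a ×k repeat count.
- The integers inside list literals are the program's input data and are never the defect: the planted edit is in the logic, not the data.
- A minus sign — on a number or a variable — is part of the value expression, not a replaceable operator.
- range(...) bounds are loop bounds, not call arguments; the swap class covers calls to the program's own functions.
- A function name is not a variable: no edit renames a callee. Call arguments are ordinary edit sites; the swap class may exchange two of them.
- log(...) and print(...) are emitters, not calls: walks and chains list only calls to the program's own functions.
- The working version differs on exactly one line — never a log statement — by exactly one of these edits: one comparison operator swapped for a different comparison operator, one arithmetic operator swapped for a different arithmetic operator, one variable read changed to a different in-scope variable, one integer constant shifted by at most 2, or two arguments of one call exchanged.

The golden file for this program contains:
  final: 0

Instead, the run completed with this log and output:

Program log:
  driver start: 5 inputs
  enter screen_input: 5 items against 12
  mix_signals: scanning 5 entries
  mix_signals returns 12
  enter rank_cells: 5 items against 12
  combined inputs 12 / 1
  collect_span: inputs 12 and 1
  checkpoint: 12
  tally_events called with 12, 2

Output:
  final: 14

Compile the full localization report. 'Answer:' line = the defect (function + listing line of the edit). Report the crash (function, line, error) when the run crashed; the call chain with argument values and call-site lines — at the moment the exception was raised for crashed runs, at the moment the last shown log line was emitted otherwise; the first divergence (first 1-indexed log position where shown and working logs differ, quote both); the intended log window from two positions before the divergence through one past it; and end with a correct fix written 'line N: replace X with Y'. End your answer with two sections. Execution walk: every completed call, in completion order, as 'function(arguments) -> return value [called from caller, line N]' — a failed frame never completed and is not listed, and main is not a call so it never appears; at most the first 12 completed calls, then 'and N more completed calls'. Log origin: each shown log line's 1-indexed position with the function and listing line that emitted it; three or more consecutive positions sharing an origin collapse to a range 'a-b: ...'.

Answer: the defect is in tally_events at line 34.
Key fact: No log line changed; the fault shows up purely in the output.
Call chain: main -> tally_events(12, 2) (called at line 43).
First divergence: none; the two logs match at every position.
Execution walk:
  mix_signals([1, 7, 10, 8, 12]) -> 12  [called from screen_input, line 26]
  rank_cells([1, 7, 10, 8, 12], 12) -> 1  [called from screen_input, line 27]
  collect_span(12, 1) -> 12  [called from screen_input, line 29]
  screen_input([1, 7, 10, 8, 12], 12) -> 12  [called from main, line 41]
  tally_events(12, 2) -> 14  [called from main, line 43]
Log origins:
  1: emitted by main (line 40)
  2: emitted by screen_input (line 25)
  3: emitted by mix_signals (line 2)
  4: emitted by mix_signals (line 7)
  5: emitted by rank_cells (line 11)
  6: emitted by screen_input (line 28)
  7: emitted by collect_span (line 19)
  8: emitted by main (line 42)
  9: emitted by tally_events (line 32)
A correct fix: line 34: replace `+` with `%`.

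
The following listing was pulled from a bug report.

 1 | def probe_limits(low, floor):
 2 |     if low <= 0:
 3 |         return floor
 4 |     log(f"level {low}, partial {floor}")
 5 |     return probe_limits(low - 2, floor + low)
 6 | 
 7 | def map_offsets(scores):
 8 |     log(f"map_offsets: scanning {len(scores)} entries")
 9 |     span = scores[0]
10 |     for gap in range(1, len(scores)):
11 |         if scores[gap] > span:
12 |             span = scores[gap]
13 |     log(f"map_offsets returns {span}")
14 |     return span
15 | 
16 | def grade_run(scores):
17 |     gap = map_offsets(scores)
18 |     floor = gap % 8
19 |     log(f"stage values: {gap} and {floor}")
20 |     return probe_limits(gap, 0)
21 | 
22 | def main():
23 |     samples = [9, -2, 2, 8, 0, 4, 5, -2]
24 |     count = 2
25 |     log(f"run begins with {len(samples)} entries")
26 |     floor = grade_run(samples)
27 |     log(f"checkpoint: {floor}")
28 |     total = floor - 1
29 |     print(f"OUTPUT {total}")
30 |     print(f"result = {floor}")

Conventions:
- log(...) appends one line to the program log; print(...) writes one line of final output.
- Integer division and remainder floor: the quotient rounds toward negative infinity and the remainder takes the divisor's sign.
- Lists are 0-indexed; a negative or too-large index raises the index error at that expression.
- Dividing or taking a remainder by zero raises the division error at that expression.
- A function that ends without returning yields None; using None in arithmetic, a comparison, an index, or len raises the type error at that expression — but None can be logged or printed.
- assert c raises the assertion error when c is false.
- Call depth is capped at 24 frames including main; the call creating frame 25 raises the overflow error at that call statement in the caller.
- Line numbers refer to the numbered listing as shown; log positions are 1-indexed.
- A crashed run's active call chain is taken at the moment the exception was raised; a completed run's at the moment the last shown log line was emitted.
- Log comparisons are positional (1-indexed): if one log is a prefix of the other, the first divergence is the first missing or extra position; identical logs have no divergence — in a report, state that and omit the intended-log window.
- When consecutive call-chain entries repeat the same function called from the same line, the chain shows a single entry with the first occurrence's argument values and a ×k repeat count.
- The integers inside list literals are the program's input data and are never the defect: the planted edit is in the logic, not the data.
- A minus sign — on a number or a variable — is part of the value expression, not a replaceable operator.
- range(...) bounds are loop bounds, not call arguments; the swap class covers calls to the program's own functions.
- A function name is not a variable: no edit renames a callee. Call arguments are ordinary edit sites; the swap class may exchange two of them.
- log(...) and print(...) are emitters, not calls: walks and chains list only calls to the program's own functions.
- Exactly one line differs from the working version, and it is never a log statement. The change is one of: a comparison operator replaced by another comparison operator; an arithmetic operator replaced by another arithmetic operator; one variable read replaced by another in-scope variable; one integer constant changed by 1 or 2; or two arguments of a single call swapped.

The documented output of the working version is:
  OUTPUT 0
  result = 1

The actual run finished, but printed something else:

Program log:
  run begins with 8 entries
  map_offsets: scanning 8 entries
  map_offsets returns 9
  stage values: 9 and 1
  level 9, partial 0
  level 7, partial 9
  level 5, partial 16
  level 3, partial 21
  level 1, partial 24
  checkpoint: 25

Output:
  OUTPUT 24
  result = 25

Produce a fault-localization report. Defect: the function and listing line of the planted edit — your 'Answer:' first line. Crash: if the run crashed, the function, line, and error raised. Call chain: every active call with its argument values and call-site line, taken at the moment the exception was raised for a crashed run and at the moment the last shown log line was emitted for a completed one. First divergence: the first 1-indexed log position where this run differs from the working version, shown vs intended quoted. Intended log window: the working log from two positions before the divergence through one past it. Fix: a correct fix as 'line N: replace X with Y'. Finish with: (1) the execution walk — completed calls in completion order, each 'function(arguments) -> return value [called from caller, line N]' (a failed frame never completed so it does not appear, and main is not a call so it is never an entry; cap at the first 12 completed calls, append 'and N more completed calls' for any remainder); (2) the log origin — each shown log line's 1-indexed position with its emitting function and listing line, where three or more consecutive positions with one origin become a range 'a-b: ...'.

Answer: the defect is in grade_run at line 20.
Core observation: The log first diverges at position 5: the faulty run prints 'level 9, partial 0' where the working version prints 'level 1, partial 0'.
Call chain: main.
First divergence: at position 5 the run shows 'level 9, partial 0' where the working version logs 'level 1, partial 0'.
Intended log window:
  3: map_offsets returns 9
  4: stage values: 9 and 1
  5: level 1, partial 0
  6: checkpoint: 1
Execution walk:
  map_offsets([9, -2, 2, 8, 0, 4, 5, -2]) -> 9  [called from grade_run, line 17]
  probe_limits(-1, 25) -> 25  [called from probe_limits, line 5]
  probe_limits(1, 24) -> 25  [called from probe_limits, line 5]
  probe_limits(3, 21) -> 25  [called from probe_limits, line 5]
  probe_limits(5, 16) -> 25  [called from probe_limits, line 5]
  probe_limits(7, 9) -> 25  [called from probe_limits, line 5]
  probe_limits(9, 0) -> 25  [called from grade_run, line 20]
  grade_run([9, -2, 2, 8, 0, 4, 5, -2]) -> 25  [called from main, line 26]
Log line origins:
  1 — main, line 25
  2 — map_offsets, line 8
  3 — map_offsets, line 13
  4 — grade_run, line 19
  5-9 — probe_limits, line 4
  10 — main, line 27
A correct fix: line 20: replace `gap` with `floor`.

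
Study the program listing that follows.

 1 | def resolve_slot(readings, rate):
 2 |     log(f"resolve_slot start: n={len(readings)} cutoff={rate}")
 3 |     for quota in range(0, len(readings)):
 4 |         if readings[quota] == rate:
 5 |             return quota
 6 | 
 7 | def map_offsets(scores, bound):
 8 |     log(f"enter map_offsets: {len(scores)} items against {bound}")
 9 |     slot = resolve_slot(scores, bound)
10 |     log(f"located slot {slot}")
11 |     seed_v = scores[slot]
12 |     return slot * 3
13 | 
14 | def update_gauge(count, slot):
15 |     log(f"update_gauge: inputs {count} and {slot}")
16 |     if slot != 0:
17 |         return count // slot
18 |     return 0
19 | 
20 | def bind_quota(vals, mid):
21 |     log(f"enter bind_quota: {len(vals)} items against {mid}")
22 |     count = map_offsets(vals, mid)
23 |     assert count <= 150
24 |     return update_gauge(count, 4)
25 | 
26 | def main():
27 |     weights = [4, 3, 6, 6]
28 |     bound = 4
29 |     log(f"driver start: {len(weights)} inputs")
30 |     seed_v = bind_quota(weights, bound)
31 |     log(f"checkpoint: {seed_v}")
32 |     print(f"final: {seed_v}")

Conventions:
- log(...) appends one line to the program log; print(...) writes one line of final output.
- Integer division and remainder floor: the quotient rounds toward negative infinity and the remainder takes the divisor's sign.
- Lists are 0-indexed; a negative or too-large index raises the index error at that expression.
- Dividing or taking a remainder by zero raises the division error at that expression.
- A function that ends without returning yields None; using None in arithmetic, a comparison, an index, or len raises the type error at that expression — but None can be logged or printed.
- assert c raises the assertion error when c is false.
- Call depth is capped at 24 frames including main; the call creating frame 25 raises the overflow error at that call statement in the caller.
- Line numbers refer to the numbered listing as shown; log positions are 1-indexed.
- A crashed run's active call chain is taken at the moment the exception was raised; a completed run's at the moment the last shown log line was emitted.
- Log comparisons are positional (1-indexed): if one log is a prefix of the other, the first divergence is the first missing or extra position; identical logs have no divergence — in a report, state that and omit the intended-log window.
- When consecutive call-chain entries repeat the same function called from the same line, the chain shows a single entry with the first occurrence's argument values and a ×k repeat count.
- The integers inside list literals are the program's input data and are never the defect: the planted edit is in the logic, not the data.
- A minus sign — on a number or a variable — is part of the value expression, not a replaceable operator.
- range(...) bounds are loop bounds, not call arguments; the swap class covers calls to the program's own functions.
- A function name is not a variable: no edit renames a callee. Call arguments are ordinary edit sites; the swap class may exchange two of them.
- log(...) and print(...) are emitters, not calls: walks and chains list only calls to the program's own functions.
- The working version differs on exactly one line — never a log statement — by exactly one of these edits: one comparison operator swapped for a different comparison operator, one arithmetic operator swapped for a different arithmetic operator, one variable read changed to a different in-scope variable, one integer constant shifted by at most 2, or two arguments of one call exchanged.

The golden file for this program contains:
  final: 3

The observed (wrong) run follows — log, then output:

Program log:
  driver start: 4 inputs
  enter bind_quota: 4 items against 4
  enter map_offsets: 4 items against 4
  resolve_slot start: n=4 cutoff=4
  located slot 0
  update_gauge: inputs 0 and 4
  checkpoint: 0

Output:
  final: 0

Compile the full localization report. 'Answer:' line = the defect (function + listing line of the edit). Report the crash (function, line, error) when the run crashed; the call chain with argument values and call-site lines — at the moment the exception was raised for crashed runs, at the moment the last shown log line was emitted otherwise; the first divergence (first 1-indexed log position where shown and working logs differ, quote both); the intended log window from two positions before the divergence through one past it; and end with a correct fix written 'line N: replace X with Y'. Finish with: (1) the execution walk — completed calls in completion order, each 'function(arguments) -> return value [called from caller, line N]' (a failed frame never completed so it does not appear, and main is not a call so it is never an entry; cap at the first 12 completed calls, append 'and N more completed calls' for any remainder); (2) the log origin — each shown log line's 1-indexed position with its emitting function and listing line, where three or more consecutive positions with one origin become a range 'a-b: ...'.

Answer: the defect is in map_offsets at line 12.
The tell: Everything matches until log position 6, which reads 'update_gauge: inputs 0 and 4' in place of 'update_gauge: inputs 12 and 4'.
Call chain: main.
First divergence: at position 6 the run shows 'update_gauge: inputs 0 and 4' where the working version logs 'update_gauge: inputs 12 and 4'.
Intended log window:
  4: resolve_slot start: n=4 cutoff=4
  5: located slot 0
  6: update_gauge: inputs 12 and 4
  7: checkpoint: 3
Execution walk:
  resolve_slot([4, 3, 6, 6], 4) -> 0  [called from map_offsets, line 9]
  map_offsets([4, 3, 6, 6], 4) -> 0  [called from bind_quota, line 22]
  update_gauge(0, 4) -> 0  [called from bind_quota, line 24]
  bind_quota([4, 3, 6, 6], 4) -> 0  [called from main, line 30]
Origin of each log line:
  1: logged in main at line 29
  2: logged in bind_quota at line 21
  3: logged in map_offsets at line 8
  4: logged in resolve_slot at line 2
  5: logged in map_offsets at line 10
  6: logged in update_gauge at line 15
  7: logged in main at line 31
A correct fix: line 12: replace `slot` with `seed_v`.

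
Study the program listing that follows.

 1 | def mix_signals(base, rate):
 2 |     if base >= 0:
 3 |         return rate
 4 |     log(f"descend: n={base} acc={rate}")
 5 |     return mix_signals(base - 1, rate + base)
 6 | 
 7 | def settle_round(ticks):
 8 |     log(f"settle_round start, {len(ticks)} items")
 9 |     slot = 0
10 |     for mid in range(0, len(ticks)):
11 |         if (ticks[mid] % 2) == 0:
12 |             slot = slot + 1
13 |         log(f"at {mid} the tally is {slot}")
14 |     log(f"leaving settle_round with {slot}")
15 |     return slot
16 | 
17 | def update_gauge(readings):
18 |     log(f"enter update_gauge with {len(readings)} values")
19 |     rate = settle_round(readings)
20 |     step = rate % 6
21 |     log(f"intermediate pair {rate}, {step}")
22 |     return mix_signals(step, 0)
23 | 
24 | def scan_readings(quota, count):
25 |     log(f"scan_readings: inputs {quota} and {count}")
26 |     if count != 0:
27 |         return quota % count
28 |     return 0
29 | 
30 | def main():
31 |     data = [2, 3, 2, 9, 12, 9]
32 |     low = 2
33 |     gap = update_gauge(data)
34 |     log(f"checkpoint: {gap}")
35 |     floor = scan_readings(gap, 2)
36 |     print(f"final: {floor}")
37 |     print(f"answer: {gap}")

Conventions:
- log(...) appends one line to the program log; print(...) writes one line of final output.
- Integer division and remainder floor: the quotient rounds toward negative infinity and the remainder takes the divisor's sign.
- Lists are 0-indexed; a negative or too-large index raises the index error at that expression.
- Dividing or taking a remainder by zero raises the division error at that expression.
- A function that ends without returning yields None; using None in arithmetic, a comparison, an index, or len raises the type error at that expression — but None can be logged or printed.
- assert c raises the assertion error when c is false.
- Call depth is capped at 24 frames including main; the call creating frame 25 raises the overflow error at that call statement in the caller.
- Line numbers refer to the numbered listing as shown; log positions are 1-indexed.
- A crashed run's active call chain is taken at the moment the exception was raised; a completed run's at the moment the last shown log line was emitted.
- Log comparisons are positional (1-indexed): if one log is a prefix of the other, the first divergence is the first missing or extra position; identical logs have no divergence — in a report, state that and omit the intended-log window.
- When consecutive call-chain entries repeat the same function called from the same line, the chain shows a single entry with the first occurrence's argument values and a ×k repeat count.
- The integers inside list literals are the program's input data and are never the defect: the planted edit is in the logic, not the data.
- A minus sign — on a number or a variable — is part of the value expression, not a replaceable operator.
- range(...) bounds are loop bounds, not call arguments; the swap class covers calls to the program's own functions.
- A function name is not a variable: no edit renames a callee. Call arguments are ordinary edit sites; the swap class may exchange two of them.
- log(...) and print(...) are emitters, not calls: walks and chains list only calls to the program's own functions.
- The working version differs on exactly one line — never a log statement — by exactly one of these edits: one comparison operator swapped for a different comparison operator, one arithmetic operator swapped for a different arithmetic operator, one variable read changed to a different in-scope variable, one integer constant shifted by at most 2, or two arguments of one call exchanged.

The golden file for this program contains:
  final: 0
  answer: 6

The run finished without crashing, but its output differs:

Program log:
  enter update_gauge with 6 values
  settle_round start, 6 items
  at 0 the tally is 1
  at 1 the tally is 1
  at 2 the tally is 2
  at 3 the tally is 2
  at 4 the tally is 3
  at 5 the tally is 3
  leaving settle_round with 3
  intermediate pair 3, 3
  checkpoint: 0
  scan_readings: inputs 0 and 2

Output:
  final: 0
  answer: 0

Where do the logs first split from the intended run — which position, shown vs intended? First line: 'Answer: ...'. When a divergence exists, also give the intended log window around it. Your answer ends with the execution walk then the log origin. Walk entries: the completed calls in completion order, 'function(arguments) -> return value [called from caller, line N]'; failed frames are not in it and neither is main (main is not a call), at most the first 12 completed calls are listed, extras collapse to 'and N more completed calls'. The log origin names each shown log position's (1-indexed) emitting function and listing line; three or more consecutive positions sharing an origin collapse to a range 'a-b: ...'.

Answer: position 11; shown 'checkpoint: 0' vs intended 'descend: n=3 acc=0'.
Intended log window:
  9: leaving settle_round with 3
  10: intermediate pair 3, 3
  11: descend: n=3 acc=0
  12: descend: n=2 acc=3
Execution walk:
  settle_round([2, 3, 2, 9, 12, 9]) -> 3  [called from update_gauge, line 19]
  mix_signals(3, 0) -> 0  [called from update_gauge, line 22]
  update_gauge([2, 3, 2, 9, 12, 9]) -> 0  [called from main, line 33]
  scan_readings(0, 2) -> 0  [called from main, line 35]
Log line origins:
  1: emitted by update_gauge (line 18)
  2: emitted by settle_round (line 8)
  3-8: emitted by settle_round (line 13)
  9: emitted by settle_round (line 14)
  10: emitted by update_gauge (line 21)
  11: emitted by main (line 34)
  12: emitted by scan_readings (line 25)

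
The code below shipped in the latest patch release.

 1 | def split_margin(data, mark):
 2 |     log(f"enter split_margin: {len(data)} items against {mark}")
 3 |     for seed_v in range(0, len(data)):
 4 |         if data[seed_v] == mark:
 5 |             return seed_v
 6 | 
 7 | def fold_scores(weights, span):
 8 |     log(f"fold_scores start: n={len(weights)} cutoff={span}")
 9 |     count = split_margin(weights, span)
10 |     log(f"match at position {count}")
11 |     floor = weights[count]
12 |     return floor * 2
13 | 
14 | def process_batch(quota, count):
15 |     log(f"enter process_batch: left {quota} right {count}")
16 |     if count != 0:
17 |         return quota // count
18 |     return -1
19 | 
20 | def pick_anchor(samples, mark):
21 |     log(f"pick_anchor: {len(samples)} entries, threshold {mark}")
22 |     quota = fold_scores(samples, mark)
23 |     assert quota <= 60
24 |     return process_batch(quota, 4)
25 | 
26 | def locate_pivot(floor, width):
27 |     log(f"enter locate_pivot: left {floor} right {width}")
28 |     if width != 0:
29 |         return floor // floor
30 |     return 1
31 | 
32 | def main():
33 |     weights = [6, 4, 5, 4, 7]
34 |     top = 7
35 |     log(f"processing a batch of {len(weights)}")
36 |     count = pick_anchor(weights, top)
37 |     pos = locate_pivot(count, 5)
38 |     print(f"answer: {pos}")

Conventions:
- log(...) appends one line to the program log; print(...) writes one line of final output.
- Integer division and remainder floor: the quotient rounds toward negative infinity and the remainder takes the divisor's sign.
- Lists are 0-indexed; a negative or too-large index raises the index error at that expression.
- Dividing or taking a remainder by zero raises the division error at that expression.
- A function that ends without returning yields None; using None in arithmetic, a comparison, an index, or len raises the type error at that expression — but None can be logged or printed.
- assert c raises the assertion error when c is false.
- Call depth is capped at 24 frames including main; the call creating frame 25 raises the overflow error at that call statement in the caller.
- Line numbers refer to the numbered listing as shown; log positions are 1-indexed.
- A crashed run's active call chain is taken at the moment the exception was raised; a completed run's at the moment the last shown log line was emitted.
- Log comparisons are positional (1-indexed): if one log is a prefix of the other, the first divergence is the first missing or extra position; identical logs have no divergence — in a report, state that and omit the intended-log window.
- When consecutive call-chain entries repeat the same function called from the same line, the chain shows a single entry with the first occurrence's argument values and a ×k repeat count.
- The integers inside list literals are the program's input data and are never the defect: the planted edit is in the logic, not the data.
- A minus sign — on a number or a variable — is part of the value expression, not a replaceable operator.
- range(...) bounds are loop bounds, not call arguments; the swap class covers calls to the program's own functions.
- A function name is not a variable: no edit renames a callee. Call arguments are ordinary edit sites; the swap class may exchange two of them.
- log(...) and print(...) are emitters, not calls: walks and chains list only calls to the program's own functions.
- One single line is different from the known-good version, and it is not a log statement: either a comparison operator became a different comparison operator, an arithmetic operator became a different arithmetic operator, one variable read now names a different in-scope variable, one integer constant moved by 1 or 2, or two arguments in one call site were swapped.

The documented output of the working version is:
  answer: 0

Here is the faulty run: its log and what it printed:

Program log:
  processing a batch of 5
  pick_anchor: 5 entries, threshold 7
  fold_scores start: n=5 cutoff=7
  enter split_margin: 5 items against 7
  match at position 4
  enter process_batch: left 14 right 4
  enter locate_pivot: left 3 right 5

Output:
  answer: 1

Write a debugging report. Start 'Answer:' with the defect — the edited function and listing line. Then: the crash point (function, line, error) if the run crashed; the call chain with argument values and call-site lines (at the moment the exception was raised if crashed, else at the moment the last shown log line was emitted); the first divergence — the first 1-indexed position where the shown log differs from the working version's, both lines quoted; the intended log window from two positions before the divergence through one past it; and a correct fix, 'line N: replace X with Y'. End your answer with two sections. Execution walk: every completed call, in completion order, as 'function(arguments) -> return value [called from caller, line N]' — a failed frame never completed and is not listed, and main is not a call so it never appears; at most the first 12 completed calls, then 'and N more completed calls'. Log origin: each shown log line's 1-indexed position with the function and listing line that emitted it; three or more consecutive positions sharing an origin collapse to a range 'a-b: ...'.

Answer: the defect is in locate_pivot at line 29.
The tell: The two runs log identically and part ways only at the printed values.
Call chain: main -> locate_pivot(3, 5) (called at line 37).
First divergence: none (the log streams are identical).
Execution walk:
  split_margin([6, 4, 5, 4, 7], 7) -> 4  [called from fold_scores, line 9]
  fold_scores([6, 4, 5, 4, 7], 7) -> 14  [called from pick_anchor, line 22]
  process_batch(14, 4) -> 3  [called from pick_anchor, line 24]
  pick_anchor([6, 4, 5, 4, 7], 7) -> 3  [called from main, line 36]
  locate_pivot(3, 5) -> 1  [called from main, line 37]
Log origins:
  1: logged in main at line 35
  2: logged in pick_anchor at line 21
  3: logged in fold_scores at line 8
  4: logged in split_margin at line 2
  5: logged in fold_scores at line 10
  6: logged in process_batch at line 15
  7: logged in locate_pivot at line 27
A correct fix: line 29: replace `floor // floor` with `floor // width`.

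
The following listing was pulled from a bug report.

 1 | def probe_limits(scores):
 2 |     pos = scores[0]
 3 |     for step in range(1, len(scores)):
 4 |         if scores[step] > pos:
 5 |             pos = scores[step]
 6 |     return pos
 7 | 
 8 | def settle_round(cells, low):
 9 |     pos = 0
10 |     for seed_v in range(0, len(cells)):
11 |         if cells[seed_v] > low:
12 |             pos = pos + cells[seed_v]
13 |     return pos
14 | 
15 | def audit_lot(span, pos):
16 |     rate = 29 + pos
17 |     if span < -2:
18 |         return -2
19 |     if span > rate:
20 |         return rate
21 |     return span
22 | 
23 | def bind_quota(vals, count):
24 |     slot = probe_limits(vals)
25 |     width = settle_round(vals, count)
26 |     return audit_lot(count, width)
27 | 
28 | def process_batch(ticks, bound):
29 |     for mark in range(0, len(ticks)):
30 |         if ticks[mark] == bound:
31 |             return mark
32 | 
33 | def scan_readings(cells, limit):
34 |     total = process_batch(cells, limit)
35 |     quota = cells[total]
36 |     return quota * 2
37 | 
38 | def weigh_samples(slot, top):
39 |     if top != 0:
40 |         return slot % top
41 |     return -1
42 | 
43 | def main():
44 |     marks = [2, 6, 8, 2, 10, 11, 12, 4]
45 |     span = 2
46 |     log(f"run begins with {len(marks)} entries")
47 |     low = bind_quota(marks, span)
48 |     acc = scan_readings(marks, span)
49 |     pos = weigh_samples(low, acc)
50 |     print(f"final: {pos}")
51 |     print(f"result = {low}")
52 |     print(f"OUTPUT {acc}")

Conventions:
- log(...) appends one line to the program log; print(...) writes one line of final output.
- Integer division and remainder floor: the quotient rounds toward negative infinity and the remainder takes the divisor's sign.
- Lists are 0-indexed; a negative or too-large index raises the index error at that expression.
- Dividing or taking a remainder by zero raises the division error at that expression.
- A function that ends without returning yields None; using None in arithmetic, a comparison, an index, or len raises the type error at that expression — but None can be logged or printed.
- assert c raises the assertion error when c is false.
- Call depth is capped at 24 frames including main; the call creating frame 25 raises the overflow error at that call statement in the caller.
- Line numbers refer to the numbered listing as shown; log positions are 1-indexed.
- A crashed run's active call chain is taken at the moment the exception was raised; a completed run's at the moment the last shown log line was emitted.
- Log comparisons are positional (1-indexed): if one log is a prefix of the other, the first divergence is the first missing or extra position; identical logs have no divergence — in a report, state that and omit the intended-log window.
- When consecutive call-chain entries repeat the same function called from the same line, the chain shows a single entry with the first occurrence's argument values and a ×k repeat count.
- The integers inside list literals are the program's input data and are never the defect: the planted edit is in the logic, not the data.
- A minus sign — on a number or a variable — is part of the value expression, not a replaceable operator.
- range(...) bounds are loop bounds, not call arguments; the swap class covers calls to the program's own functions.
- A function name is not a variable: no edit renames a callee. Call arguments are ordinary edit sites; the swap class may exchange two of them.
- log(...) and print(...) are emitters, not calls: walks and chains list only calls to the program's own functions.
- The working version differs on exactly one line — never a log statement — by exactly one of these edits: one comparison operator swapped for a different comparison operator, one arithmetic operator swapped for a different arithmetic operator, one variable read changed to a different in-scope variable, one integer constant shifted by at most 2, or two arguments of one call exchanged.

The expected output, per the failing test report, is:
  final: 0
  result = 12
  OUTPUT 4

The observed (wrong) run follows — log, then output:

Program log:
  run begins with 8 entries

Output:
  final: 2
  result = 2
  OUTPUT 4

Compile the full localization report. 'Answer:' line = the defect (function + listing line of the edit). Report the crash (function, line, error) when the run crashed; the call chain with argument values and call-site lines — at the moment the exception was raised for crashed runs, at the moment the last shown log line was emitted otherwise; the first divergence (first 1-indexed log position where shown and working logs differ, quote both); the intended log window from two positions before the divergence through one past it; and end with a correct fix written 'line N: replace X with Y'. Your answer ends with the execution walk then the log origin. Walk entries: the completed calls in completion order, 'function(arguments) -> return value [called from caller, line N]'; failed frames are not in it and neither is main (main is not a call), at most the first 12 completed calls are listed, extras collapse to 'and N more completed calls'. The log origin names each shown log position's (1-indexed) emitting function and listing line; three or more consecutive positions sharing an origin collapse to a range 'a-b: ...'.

Answer: the defect is in bind_quota at line 26.
Core observation: Log streams are identical — the defect surfaces only in the printed output.
Call chain: main.
First divergence: none (the log streams are identical).
Execution walk:
  probe_limits([2, 6, 8, 2, 10, 11, 12, 4]) -> 12  [called from bind_quota, line 24]
  settle_round([2, 6, 8, 2, 10, 11, 12, 4], 2) -> 51  [called from bind_quota, line 25]
  audit_lot(2, 51) -> 2  [called from bind_quota, line 26]
  bind_quota([2, 6, 8, 2, 10, 11, 12, 4], 2) -> 2  [called from main, line 47]
  process_batch([2, 6, 8, 2, 10, 11, 12, 4], 2) -> 0  [called from scan_readings, line 34]
  scan_readings([2, 6, 8, 2, 10, 11, 12, 4], 2) -> 4  [called from main, line 48]
  weigh_samples(2, 4) -> 2  [called from main, line 49]
Origin of each log line:
  1: logged in main at line 46
A correct fix: line 26: replace `count` with `slot`.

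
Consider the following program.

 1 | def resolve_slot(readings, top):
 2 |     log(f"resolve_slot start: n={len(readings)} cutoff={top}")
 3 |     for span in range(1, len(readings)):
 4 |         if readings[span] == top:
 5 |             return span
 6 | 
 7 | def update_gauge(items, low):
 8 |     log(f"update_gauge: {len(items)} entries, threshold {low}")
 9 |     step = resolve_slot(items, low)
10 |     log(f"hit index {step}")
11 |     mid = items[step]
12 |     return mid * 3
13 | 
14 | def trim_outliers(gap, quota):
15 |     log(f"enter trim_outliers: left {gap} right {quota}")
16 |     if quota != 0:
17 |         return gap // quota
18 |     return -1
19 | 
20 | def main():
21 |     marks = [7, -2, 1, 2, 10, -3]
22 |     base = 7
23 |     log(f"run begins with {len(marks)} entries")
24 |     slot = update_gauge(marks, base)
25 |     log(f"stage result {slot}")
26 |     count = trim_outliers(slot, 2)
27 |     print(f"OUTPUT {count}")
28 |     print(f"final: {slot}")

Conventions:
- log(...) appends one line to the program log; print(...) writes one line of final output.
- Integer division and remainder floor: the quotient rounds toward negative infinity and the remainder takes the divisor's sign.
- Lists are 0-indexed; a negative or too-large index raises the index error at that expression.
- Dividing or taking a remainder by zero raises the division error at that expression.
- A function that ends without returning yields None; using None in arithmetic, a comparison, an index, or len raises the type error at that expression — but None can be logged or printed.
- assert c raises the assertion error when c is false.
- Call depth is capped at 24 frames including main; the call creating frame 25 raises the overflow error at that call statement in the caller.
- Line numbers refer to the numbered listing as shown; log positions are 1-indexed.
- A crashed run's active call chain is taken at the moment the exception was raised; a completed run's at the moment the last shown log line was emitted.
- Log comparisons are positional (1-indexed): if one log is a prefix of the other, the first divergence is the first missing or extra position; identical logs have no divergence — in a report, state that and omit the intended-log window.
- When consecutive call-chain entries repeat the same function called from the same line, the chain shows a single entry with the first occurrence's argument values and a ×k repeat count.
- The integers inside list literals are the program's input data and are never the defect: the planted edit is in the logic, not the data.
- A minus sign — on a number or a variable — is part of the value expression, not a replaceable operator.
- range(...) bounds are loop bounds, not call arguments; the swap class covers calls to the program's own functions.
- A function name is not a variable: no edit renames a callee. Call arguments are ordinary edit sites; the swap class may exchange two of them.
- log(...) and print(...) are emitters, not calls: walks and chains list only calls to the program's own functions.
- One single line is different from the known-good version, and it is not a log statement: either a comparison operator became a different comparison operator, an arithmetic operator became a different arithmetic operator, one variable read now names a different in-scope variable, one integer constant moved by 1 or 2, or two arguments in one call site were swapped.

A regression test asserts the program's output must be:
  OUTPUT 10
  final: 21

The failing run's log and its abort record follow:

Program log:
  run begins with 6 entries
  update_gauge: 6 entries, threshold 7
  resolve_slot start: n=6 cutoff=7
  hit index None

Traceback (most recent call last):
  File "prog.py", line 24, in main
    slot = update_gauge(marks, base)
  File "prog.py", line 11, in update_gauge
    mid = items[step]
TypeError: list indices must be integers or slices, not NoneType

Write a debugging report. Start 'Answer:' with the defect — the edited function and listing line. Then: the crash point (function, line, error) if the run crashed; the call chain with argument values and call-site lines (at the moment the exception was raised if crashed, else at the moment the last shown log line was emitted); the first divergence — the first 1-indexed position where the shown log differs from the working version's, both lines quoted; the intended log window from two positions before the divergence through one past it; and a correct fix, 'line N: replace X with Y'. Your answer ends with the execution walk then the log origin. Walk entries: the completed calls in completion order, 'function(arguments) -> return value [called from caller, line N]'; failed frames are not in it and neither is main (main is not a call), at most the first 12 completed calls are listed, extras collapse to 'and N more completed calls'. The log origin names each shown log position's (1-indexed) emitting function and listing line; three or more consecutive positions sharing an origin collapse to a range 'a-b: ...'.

Answer: the defect is in resolve_slot at line 3.
Core observation: At log position 4 the runs split — shown 'hit index None', but the working version logs 'hit index 0'.
Crash: update_gauge, line 11, TypeError.
Call chain: main -> update_gauge([7, -2, 1, 2, 10, -3], 7) (called at line 24).
First divergence: position 4; shown 'hit index None' vs intended 'hit index 0'.
Intended log window:
  2: update_gauge: 6 entries, threshold 7
  3: resolve_slot start: n=6 cutoff=7
  4: hit index 0
  5: stage result 21
Execution walk:
  resolve_slot([7, -2, 1, 2, 10, -3], 7) -> None  [called from update_gauge, line 9]
Origin of each log line:
  1: emitted by main (line 23)
  2: emitted by update_gauge (line 8)
  3: emitted by resolve_slot (line 2)
  4: emitted by update_gauge (line 10)
A correct fix: line 3: replace `1` with `0`.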